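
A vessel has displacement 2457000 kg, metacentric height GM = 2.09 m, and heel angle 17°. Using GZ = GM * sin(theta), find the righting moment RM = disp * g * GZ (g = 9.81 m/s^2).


Formula: GZ = GM * sin(theta); RM = disp * g * GZ
Step 1 — GZ = 2.09 * sin(17°) = 2.09 * 0.292372 = 0.611057 m
Step 2 — RM = 2457000 * 9.81 * 0.611057 ≈ 14728000 N·m (5 s.f.)

14728000 N·m


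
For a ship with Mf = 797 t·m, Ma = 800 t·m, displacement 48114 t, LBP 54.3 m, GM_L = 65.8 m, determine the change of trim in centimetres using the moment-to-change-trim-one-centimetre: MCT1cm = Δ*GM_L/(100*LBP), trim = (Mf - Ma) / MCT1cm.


Formula: net trimming moment = Mf - Ma; MCT1cm = Δ*GM_L/(100*LBP); trim = net moment / MCT1cm
Step 1 — net trimming moment = 797 - 800 = -3 t·m
Step 2 — MCT1cm = 48114 * 65.8 / (100 * 54.3) = 583.0389 t·m/cm
Step 3 — trim = -3 / 583.0389 ≈ -0.0051455 cm (5 s.f.)

-0.0051455 cm


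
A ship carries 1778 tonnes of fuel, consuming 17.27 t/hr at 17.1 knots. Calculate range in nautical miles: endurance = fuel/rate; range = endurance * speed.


Formula: endurance = fuel / rate; range = endurance * speed
Step 1 — endurance = 1778 / 17.27 = 102.9531 hours
Step 2 — range = 102.9531 * 17.1 ≈ 1760.5 nautical miles (5 s.f.)

1760.5 NM


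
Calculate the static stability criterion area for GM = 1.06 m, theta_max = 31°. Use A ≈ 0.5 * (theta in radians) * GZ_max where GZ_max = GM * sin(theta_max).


Formula: GZ_max = GM * sin(theta); Area = 0.5 * theta_rad * GZ_max
Step 1 — GZ_max = 1.06 * sin(31°) = 1.06 * 0.515038 = 0.54594 m
Step 2 — theta_rad = 31 * pi/180 = 0.541052 rad
Step 3 — Area = 0.5 * 0.541052 * 0.54594 ≈ 0.14769 m·rad (5 s.f.)

0.14769 m·rad


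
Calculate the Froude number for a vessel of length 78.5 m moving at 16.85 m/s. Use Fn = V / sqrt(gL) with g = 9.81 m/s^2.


Formula: Fn = V / sqrt(g * L)
Step 1 — g * L = 9.81 * 78.5 = 770.085
Step 2 — sqrt(g * L) = sqrt(770.085) = 27.750405
Step 3 — Fn = 16.85 / 27.750405 ≈ 0.60720 (5 s.f.)

0.60720


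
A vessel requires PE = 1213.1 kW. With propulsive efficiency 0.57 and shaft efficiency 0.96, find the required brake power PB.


Formula: PB = PE / (eta_D * eta_S)
Step 1 — combined efficiency = eta_D * eta_S = 0.57 * 0.96 = 0.5472
Step 2 — PB = 1213.1 / 0.5472 ≈ 2216.9 kW (5 s.f.)

2216.9 kW


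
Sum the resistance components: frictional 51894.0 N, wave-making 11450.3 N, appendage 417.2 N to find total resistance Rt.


Formula: Rt = Rf + Rw + Ra
Substituting: Rt = 51894.0 + 11450.3 + 417.2
Result: Rt = 63761.5 N

63761.5 N


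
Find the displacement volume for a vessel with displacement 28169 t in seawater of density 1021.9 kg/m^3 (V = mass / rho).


Formula: V = mass / rho
Step 1 — convert tonnes to kg: 28169 t * 1000 = 28169000 kg
Step 2 — V = 28169000 / 1021.9 ≈ 27565 m^3 (5 s.f.)

27565 m^3


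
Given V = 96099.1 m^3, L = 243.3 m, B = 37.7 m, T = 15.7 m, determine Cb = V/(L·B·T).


Formula: Cb = V / (L * B * T)
Step 1 — L * B * T = 243.3 * 37.7 * 15.7 = 144006.837 m^3
Step 2 — Cb = 96099.1 / 144006.837 ≈ 0.66732 (5 s.f.)

0.66732


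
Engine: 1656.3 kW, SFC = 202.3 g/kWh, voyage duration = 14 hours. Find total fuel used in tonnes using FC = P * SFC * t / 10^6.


Formula: FC (tonnes) = P * SFC * t / 1,000,000
Step 1 — P * SFC * t = 1656.3 * 202.3 * 14 = 4690972.86 g
Step 2 — FC (tonnes) = 4690972.86 / 1,000,000 ≈ 4.6910 tonnes (5 s.f.)

4.6910 tonnes


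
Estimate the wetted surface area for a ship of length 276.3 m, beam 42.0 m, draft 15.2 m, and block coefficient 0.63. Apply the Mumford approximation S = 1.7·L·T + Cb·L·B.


Formula: S = 1.7*L*T + V/T with V = Cb*L*B*T, i.e. S = L * (1.7*T + Cb*B)
Step 1 — 1.7*T = 1.7 * 15.2 = 25.84 m
Step 2 — Cb*B = 0.63 * 42.0 = 26.46 m
Step 3 — 1.7*T + Cb*B = 25.84 + 26.46 = 52.3 m
Step 4 — S = 276.3 * 52.3 ≈ 14450 m^2 (5 s.f.)

14450 m^2


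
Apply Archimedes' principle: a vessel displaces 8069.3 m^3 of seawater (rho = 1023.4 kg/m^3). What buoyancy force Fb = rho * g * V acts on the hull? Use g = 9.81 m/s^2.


Formula: Fb = rho * g * V
Substituting: Fb = 1023.4 * 9.81 * 8069.3
Intermediate: 1023.4 * 9.81 = 10039.554
Result: Fb = 10039.554 * 8069.3 ≈ 81012000 N (5 s.f.)

81012000 N


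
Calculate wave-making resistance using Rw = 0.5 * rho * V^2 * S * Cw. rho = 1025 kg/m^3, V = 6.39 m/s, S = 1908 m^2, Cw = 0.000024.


Formula: Rw = 0.5 * rho * V^2 * S * Cw
Step 1 — V^2 = 6.39^2 = 40.8321
Step 2 — 0.5 * rho * V^2 = 0.5 * 1025 * 40.8321 = 20926.45125
Step 3 — Rw = 20926.45125 * 1908 * 0.000024 ≈ 958.26 N (5 s.f.)

958.26 N


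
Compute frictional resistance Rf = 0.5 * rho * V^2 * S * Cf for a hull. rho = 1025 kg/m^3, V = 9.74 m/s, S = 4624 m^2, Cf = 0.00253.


Formula: Rf = 0.5 * rho * V^2 * S * Cf
Step 1 — V^2 = 9.74^2 = 94.8676
Step 2 — 0.5 * rho * V^2 = 0.5 * 1025 * 94.8676 = 48619.645
Step 3 — Rf = 48619.645 * 4624 * 0.00253 ≈ 568790 N (5 s.f.)

568790 N


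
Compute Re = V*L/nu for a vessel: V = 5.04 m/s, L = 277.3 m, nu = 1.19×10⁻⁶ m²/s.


Formula: Re = V * L / nu
Step 1 — V * L = 5.04 * 277.3 = 1397.592 m^2/s
Step 2 — Re = 1397.592 / 1.19e-6 = 1.17e+09

1.17e+09


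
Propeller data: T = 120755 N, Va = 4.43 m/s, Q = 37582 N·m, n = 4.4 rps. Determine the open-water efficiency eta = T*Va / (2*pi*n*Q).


Formula: eta = T * Va / (2 * pi * n * Q)
Step 1 — numerator = T * Va = 120755 * 4.43 = 534944.65
Step 2 — 2 * pi * n = 2 * pi * 4.4 = 27.646015
Step 3 — denominator = 27.646015 * 37582 = 1038992.54
Step 4 — eta = 534944.65 / 1038992.54 ≈ 0.51487 (5 s.f.)

0.51487


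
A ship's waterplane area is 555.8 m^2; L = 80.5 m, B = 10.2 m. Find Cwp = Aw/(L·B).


Formula: Cwp = Aw / (L * B)
Step 1 — L * B = 80.5 * 10.2 = 821.1 m^2
Step 2 — Cwp = 555.8 / 821.1 ≈ 0.67690 (5 s.f.)

0.67690


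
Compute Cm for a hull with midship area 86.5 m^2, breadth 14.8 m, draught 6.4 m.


Formula: Cm = Am / (B * T)
Step 1 — B * T = 14.8 * 6.4 = 94.72 m^2
Step 2 — Cm = 86.5 / 94.72 ≈ 0.91322 (5 s.f.)

0.91322


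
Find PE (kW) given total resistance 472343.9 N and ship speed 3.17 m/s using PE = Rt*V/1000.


Formula: PE = Rt * V / 1000 (kW)
Step 1 — PE (W) = 472343.9 * 3.17 = 1497330.163 W
Step 2 — PE (kW) = 1497330.163 / 1000 ≈ 1497.3 kW (5 s.f.)

1497.3 kW


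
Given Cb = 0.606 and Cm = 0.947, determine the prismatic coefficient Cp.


Formula: Cp = Cb / Cm
Substituting: Cp = 0.606 / 0.947
Result: Cp ≈ 0.63992 (5 s.f.)

0.63992


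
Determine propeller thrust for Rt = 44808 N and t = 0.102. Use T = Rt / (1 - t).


Formula: T = Rt / (1 - t)
Step 1 — (1 - t) = 1 - 0.102 = 0.898
Step 2 — T = 44808 / 0.898 ≈ 49898 N (5 s.f.)

49898 N


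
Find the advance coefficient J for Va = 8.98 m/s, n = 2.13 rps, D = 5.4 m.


Formula: J = Va / (n * D)
Step 1 — n * D = 2.13 * 5.4 = 11.502
Step 2 — J = 8.98 / 11.502 ≈ 0.78073 (5 s.f.)

0.78073


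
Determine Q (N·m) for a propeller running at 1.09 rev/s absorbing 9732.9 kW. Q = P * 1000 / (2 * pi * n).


Formula: Q = P_W / (2 * pi * n)
Step 1 — P_W = 9732.9 kW * 1000 = 9732900.0 W
Step 2 — 2 * pi * n = 2 * pi * 1.09 = 6.848672
Step 3 — Q = 9732900.0 / 6.848672 ≈ 1421100 N·m (5 s.f.)

1421100 N·m


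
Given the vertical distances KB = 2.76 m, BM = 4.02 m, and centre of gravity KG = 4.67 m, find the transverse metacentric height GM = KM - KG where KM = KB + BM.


Formula: GM = KB + BM - KG
Step 1 — KM = KB + BM = 2.76 + 4.02 = 6.78 m
Step 2 — GM = KM - KG = 6.78 - 4.67 = 2.11 m

2.11 m


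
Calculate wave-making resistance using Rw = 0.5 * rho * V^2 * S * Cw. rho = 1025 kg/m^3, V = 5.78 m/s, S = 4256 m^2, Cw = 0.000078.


Formula: Rw = 0.5 * rho * V^2 * S * Cw
Step 1 — V^2 = 5.78^2 = 33.4084
Step 2 — 0.5 * rho * V^2 = 0.5 * 1025 * 33.4084 = 17121.805
Step 3 — Rw = 17121.805 * 4256 * 0.000078 ≈ 5683.9 N (5 s.f.)

5683.9 N


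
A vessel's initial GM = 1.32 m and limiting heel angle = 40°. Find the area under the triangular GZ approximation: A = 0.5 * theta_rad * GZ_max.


Formula: GZ_max = GM * sin(theta); Area = 0.5 * theta_rad * GZ_max
Step 1 — GZ_max = 1.32 * sin(40°) = 1.32 * 0.642788 = 0.84848 m
Step 2 — theta_rad = 40 * pi/180 = 0.698132 rad
Step 3 — Area = 0.5 * 0.698132 * 0.84848 ≈ 0.29618 m·rad (5 s.f.)

0.29618 m·rad


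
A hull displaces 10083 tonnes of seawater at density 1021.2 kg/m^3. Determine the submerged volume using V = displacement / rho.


Formula: V = mass / rho
Step 1 — convert tonnes to kg: 10083 t * 1000 = 10083000 kg
Step 2 — V = 10083000 / 1021.2 ≈ 9873.7 m^3 (5 s.f.)

9873.7 m^3


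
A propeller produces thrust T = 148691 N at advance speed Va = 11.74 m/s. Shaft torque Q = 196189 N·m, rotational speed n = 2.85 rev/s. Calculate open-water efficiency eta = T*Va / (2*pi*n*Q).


Formula: eta = T * Va / (2 * pi * n * Q)
Step 1 — numerator = T * Va = 148691 * 11.74 = 1745632.34
Step 2 — 2 * pi * n = 2 * pi * 2.85 = 17.907078
Step 3 — denominator = 17.907078 * 196189 = 3513171.73
Step 4 — eta = 1745632.34 / 3513171.73 ≈ 0.49688 (5 s.f.)

0.49688


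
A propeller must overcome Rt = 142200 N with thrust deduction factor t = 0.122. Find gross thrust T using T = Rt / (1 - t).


Formula: T = Rt / (1 - t)
Step 1 — (1 - t) = 1 - 0.122 = 0.878
Step 2 — T = 142200 / 0.878 ≈ 161960 N (5 s.f.)

161960 N


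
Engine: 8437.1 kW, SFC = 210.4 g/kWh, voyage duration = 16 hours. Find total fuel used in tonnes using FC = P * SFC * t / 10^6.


Formula: FC (tonnes) = P * SFC * t / 1,000,000
Step 1 — P * SFC * t = 8437.1 * 210.4 * 16 = 28402653.44 g
Step 2 — FC (tonnes) = 28402653.44 / 1,000,000 ≈ 28.403 tonnes (5 s.f.)

28.403 tonnes


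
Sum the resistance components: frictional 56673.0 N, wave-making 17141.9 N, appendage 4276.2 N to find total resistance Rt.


Formula: Rt = Rf + Rw + Ra
Substituting: Rt = 56673.0 + 17141.9 + 4276.2
Result: Rt = 78091.1 N

78091.1 N


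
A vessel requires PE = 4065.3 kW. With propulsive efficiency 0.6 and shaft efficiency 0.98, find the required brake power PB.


Formula: PB = PE / (eta_D * eta_S)
Step 1 — combined efficiency = eta_D * eta_S = 0.6 * 0.98 = 0.588
Step 2 — PB = 4065.3 / 0.588 ≈ 6913.8 kW (5 s.f.)

6913.8 kW


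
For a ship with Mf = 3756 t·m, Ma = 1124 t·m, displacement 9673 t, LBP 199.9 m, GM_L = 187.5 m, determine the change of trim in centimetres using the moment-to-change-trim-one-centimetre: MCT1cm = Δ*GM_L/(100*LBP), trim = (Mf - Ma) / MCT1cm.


Formula: net trimming moment = Mf - Ma; MCT1cm = Δ*GM_L/(100*LBP); trim = net moment / MCT1cm
Step 1 — net trimming moment = 3756 - 1124 = 2632 t·m
Step 2 — MCT1cm = 9673 * 187.5 / (100 * 199.9) = 90.7297 t·m/cm
Step 3 — trim = 2632 / 90.7297 ≈ 29.009 cm (5 s.f.)

29.009 cm


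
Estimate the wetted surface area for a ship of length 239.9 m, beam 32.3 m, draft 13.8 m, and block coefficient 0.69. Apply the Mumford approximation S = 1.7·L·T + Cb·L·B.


Formula: S = 1.7*L*T + V/T with V = Cb*L*B*T, i.e. S = L * (1.7*T + Cb*B)
Step 1 — 1.7*T = 1.7 * 13.8 = 23.46 m
Step 2 — Cb*B = 0.69 * 32.3 = 22.287 m
Step 3 — 1.7*T + Cb*B = 23.46 + 22.287 = 45.747 m
Step 4 — S = 239.9 * 45.747 ≈ 10975 m^2 (5 s.f.)

10975 m^2


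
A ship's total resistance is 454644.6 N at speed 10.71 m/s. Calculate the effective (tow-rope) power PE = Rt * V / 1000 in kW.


Formula: PE = Rt * V / 1000 (kW)
Step 1 — PE (W) = 454644.6 * 10.71 = 4869243.666 W
Step 2 — PE (kW) = 4869243.666 / 1000 ≈ 4869.2 kW (5 s.f.)

4869.2 kW


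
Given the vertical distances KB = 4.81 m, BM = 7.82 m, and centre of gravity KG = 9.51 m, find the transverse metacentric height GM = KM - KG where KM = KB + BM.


Formula: GM = KB + BM - KG
Step 1 — KM = KB + BM = 4.81 + 7.82 = 12.63 m
Step 2 — GM = KM - KG = 12.63 - 9.51 = 3.12 m

3.12 m


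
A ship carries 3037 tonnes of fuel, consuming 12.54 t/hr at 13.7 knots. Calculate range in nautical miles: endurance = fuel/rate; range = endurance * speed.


Formula: endurance = fuel / rate; range = endurance * speed
Step 1 — endurance = 3037 / 12.54 = 242.185 hours
Step 2 — range = 242.185 * 13.7 ≈ 3317.9 nautical miles (5 s.f.)

3317.9 NM


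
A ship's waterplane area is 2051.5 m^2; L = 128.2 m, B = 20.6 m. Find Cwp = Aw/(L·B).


Formula: Cwp = Aw / (L * B)
Step 1 — L * B = 128.2 * 20.6 = 2640.92 m^2
Step 2 — Cwp = 2051.5 / 2640.92 ≈ 0.77681 (5 s.f.)

0.77681


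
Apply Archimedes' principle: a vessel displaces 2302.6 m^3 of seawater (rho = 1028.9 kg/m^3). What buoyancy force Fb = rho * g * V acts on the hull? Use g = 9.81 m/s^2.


Formula: Fb = rho * g * V
Substituting: Fb = 1028.9 * 9.81 * 2302.6
Intermediate: 1028.9 * 9.81 = 10093.509
Result: Fb = 10093.509 * 2302.6 ≈ 23241000 N (5 s.f.)

23241000 N


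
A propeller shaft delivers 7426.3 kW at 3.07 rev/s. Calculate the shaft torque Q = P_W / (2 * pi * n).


Formula: Q = P_W / (2 * pi * n)
Step 1 — P_W = 7426.3 kW * 1000 = 7426300.0 W
Step 2 — 2 * pi * n = 2 * pi * 3.07 = 19.289379
Step 3 — Q = 7426300.0 / 19.289379 ≈ 384990 N·m (5 s.f.)

384990 N·m


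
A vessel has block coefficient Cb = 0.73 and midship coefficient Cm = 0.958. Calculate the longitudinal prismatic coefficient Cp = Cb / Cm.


Formula: Cp = Cb / Cm
Substituting: Cp = 0.73 / 0.958
Result: Cp ≈ 0.76200 (5 s.f.)

0.76200


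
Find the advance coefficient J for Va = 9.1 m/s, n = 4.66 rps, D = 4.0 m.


Formula: J = Va / (n * D)
Step 1 — n * D = 4.66 * 4.0 = 18.64
Step 2 — J = 9.1 / 18.64 ≈ 0.48820 (5 s.f.)

0.48820


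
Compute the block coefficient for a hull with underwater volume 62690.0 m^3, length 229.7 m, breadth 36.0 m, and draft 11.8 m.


Formula: Cb = V / (L * B * T)
Step 1 — L * B * T = 229.7 * 36.0 * 11.8 = 97576.56 m^3
Step 2 — Cb = 62690.0 / 97576.56 ≈ 0.64247 (5 s.f.)

0.64247


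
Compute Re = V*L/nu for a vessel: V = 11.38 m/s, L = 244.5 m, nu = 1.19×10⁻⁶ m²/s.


Formula: Re = V * L / nu
Step 1 — V * L = 11.38 * 244.5 = 2782.41 m^2/s
Step 2 — Re = 2782.41 / 1.19e-6 = 2.34e+09

2.34e+09


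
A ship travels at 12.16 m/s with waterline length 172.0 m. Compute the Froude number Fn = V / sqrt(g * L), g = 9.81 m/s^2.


Formula: Fn = V / sqrt(g * L)
Step 1 — g * L = 9.81 * 172.0 = 1687.32
Step 2 — sqrt(g * L) = sqrt(1687.32) = 41.077001
Step 3 — Fn = 12.16 / 41.077001 ≈ 0.29603 (5 s.f.)

0.29603


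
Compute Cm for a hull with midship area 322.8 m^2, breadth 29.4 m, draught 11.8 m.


Formula: Cm = Am / (B * T)
Step 1 — B * T = 29.4 * 11.8 = 346.92 m^2
Step 2 — Cm = 322.8 / 346.92 ≈ 0.93047 (5 s.f.)

0.93047


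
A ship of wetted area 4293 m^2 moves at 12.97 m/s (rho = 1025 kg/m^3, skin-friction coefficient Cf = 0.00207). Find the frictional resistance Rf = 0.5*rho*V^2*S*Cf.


Formula: Rf = 0.5 * rho * V^2 * S * Cf
Step 1 — V^2 = 12.97^2 = 168.2209
Step 2 — 0.5 * rho * V^2 = 0.5 * 1025 * 168.2209 = 86213.21125
Step 3 — Rf = 86213.21125 * 4293 * 0.00207 ≈ 766130 N (5 s.f.)

766130 N


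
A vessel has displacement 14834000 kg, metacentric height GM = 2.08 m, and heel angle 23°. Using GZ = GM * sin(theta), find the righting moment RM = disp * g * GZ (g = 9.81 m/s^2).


Formula: GZ = GM * sin(theta); RM = disp * g * GZ
Step 1 — GZ = 2.08 * sin(23°) = 2.08 * 0.390731 = 0.81272 m
Step 2 — RM = 14834000 * 9.81 * 0.81272 ≈ 118270000 N·m (5 s.f.)

118270000 N·m


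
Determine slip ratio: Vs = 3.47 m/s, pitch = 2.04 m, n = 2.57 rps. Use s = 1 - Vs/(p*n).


Formula: s = 1 - Vs / (p * n)
Step 1 — p * n = 2.04 * 2.57 = 5.2428
Step 2 — Vs / (p*n) = 3.47 / 5.2428 = 0.66186 (6 d.p.)
Step 3 — s = 1 - 0.66186 = 0.33814

0.33814


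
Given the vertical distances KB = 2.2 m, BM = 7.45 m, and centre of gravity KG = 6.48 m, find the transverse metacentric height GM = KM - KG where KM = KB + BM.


Formula: GM = KB + BM - KG
Step 1 — KM = KB + BM = 2.2 + 7.45 = 9.65 m
Step 2 — GM = KM - KG = 9.65 - 6.48 = 3.17 m

3.17 m


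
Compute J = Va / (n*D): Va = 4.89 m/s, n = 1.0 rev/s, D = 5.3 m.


Formula: J = Va / (n * D)
Step 1 — n * D = 1.0 * 5.3 = 5.3
Step 2 — J = 4.89 / 5.3 ≈ 0.92264 (5 s.f.)

0.92264


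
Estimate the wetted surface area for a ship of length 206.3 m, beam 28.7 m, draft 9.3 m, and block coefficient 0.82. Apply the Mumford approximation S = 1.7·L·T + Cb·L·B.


Formula: S = 1.7*L*T + V/T with V = Cb*L*B*T, i.e. S = L * (1.7*T + Cb*B)
Step 1 — 1.7*T = 1.7 * 9.3 = 15.81 m
Step 2 — Cb*B = 0.82 * 28.7 = 23.534 m
Step 3 — 1.7*T + Cb*B = 15.81 + 23.534 = 39.344 m
Step 4 — S = 206.3 * 39.344 ≈ 8116.7 m^2 (5 s.f.)

8116.7 m^2


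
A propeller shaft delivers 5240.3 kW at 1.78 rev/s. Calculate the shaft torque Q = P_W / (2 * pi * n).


Formula: Q = P_W / (2 * pi * n)
Step 1 — P_W = 5240.3 kW * 1000 = 5240300.0 W
Step 2 — 2 * pi * n = 2 * pi * 1.78 = 11.18407
Step 3 — Q = 5240300.0 / 11.18407 ≈ 468550 N·m (5 s.f.)

468550 N·m


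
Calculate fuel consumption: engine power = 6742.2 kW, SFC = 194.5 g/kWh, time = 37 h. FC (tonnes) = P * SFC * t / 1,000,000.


Formula: FC (tonnes) = P * SFC * t / 1,000,000
Step 1 — P * SFC * t = 6742.2 * 194.5 * 37 = 48520242.3 g
Step 2 — FC (tonnes) = 48520242.3 / 1,000,000 ≈ 48.520 tonnes (5 s.f.)

48.520 tonnes


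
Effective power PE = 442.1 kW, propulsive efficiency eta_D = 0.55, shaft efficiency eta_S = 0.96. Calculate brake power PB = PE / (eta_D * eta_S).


Formula: PB = PE / (eta_D * eta_S)
Step 1 — combined efficiency = eta_D * eta_S = 0.55 * 0.96 = 0.528
Step 2 — PB = 442.1 / 0.528 ≈ 837.31 kW (5 s.f.)

837.31 kW


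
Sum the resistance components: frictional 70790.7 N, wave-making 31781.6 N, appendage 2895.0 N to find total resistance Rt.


Formula: Rt = Rf + Rw + Ra
Substituting: Rt = 70790.7 + 31781.6 + 2895.0
Result: Rt = 105467.3 N

105467.3 N


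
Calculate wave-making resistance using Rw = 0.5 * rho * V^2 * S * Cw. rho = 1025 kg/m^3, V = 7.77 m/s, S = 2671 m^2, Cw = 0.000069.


Formula: Rw = 0.5 * rho * V^2 * S * Cw
Step 1 — V^2 = 7.77^2 = 60.3729
Step 2 — 0.5 * rho * V^2 = 0.5 * 1025 * 60.3729 = 30941.11125
Step 3 — Rw = 30941.11125 * 2671 * 0.000069 ≈ 5702.4 N (5 s.f.)

5702.4 N


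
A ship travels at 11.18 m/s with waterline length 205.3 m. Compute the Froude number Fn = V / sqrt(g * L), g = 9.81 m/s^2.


Formula: Fn = V / sqrt(g * L)
Step 1 — g * L = 9.81 * 205.3 = 2013.993
Step 2 — sqrt(g * L) = sqrt(2013.993) = 44.877533
Step 3 — Fn = 11.18 / 44.877533 ≈ 0.24912 (5 s.f.)

0.24912


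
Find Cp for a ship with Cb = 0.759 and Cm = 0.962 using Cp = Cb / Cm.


Formula: Cp = Cb / Cm
Substituting: Cp = 0.759 / 0.962
Result: Cp ≈ 0.78898 (5 s.f.)

0.78898


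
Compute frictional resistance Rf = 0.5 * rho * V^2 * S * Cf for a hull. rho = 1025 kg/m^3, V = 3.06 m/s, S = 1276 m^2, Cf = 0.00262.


Formula: Rf = 0.5 * rho * V^2 * S * Cf
Step 1 — V^2 = 3.06^2 = 9.3636
Step 2 — 0.5 * rho * V^2 = 0.5 * 1025 * 9.3636 = 4798.845
Step 3 — Rf = 4798.845 * 1276 * 0.00262 ≈ 16043 N (5 s.f.)

16043 N


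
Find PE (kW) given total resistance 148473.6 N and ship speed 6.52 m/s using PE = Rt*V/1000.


Formula: PE = Rt * V / 1000 (kW)
Step 1 — PE (W) = 148473.6 * 6.52 = 968047.872 W
Step 2 — PE (kW) = 968047.872 / 1000 ≈ 968.05 kW (5 s.f.)

968.05 kW


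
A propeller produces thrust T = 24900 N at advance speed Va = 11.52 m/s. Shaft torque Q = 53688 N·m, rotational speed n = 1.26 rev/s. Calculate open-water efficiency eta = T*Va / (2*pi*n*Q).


Formula: eta = T * Va / (2 * pi * n * Q)
Step 1 — numerator = T * Va = 24900 * 11.52 = 286848.0
Step 2 — 2 * pi * n = 2 * pi * 1.26 = 7.916813
Step 3 — denominator = 7.916813 * 53688 = 425037.86
Step 4 — eta = 286848.0 / 425037.86 ≈ 0.67488 (5 s.f.)

0.67488


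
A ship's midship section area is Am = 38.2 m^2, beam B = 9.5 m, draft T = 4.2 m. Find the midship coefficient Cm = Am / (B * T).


Formula: Cm = Am / (B * T)
Step 1 — B * T = 9.5 * 4.2 = 39.9 m^2
Step 2 — Cm = 38.2 / 39.9 ≈ 0.95739 (5 s.f.)

0.95739


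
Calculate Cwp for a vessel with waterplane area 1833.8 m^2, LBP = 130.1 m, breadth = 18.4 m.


Formula: Cwp = Aw / (L * B)
Step 1 — L * B = 130.1 * 18.4 = 2393.84 m^2
Step 2 — Cwp = 1833.8 / 2393.84 ≈ 0.76605 (5 s.f.)

0.76605


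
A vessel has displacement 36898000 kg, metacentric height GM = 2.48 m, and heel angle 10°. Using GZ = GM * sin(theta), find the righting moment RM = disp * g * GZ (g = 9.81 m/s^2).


Formula: GZ = GM * sin(theta); RM = disp * g * GZ
Step 1 — GZ = 2.48 * sin(10°) = 2.48 * 0.173648 = 0.430647 m
Step 2 — RM = 36898000 * 9.81 * 0.430647 ≈ 155880000 N·m (5 s.f.)

155880000 N·m


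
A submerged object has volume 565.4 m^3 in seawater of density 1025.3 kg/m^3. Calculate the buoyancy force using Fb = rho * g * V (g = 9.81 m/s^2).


Formula: Fb = rho * g * V
Substituting: Fb = 1025.3 * 9.81 * 565.4
Intermediate: 1025.3 * 9.81 = 10058.193
Result: Fb = 10058.193 * 565.4 ≈ 5686900 N (5 s.f.)

5686900 N


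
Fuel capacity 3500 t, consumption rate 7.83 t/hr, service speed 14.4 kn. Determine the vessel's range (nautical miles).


Formula: endurance = fuel / rate; range = endurance * speed
Step 1 — endurance = 3500 / 7.83 = 446.9987 hours
Step 2 — range = 446.9987 * 14.4 ≈ 6436.8 nautical miles (5 s.f.)

6436.8 NM


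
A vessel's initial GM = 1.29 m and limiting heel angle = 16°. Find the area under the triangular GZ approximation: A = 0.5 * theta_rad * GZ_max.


Formula: GZ_max = GM * sin(theta); Area = 0.5 * theta_rad * GZ_max
Step 1 — GZ_max = 1.29 * sin(16°) = 1.29 * 0.275637 = 0.355572 m
Step 2 — theta_rad = 16 * pi/180 = 0.279253 rad
Step 3 — Area = 0.5 * 0.279253 * 0.355572 ≈ 0.049647 m·rad (5 s.f.)

0.049647 m·rad


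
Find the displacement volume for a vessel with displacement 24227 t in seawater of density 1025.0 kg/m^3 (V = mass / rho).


Formula: V = mass / rho
Step 1 — convert tonnes to kg: 24227 t * 1000 = 24227000 kg
Step 2 — V = 24227000 / 1025.0 ≈ 23636 m^3 (5 s.f.)

23636 m^3


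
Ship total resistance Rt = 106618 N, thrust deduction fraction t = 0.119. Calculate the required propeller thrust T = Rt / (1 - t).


Formula: T = Rt / (1 - t)
Step 1 — (1 - t) = 1 - 0.119 = 0.881
Step 2 — T = 106618 / 0.881 ≈ 121020 N (5 s.f.)

121020 N


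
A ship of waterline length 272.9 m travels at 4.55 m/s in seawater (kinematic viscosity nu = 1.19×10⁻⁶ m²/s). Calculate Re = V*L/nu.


Formula: Re = V * L / nu
Step 1 — V * L = 4.55 * 272.9 = 1241.695 m^2/s
Step 2 — Re = 1241.695 / 1.19e-6 = 1.04e+09

1.04e+09


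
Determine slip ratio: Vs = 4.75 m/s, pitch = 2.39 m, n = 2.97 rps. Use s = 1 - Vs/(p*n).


Formula: s = 1 - Vs / (p * n)
Step 1 — p * n = 2.39 * 2.97 = 7.0983
Step 2 — Vs / (p*n) = 4.75 / 7.0983 = 0.669174 (6 d.p.)
Step 3 — s = 1 - 0.669174 = 0.330826

0.330826


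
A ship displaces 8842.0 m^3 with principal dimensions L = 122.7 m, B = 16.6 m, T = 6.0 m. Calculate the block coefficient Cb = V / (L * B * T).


Formula: Cb = V / (L * B * T)
Step 1 — L * B * T = 122.7 * 16.6 * 6.0 = 12220.92 m^3
Step 2 — Cb = 8842.0 / 12220.92 ≈ 0.72351 (5 s.f.)

0.72351


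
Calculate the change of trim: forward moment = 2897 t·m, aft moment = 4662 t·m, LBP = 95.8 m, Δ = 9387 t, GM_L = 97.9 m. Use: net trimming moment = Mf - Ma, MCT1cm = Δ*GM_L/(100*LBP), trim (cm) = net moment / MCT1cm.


Formula: net trimming moment = Mf - Ma; MCT1cm = Δ*GM_L/(100*LBP); trim = net moment / MCT1cm
Step 1 — net trimming moment = 2897 - 4662 = -1765 t·m
Step 2 — MCT1cm = 9387 * 97.9 / (100 * 95.8) = 95.9277 t·m/cm
Step 3 — trim = -1765 / 95.9277 ≈ -18.399 cm (5 s.f.)

-18.399 cm


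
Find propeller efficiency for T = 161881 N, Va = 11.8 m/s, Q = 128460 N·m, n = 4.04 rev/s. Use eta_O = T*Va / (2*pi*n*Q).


Formula: eta = T * Va / (2 * pi * n * Q)
Step 1 — numerator = T * Va = 161881 * 11.8 = 1910195.8
Step 2 — 2 * pi * n = 2 * pi * 4.04 = 25.384069
Step 3 — denominator = 25.384069 * 128460 = 3260837.5
Step 4 — eta = 1910195.8 / 3260837.5 ≈ 0.58580 (5 s.f.)

0.58580


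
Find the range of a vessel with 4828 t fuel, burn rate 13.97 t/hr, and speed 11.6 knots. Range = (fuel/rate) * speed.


Formula: endurance = fuel / rate; range = endurance * speed
Step 1 — endurance = 4828 / 13.97 = 345.5977 hours
Step 2 — range = 345.5977 * 11.6 ≈ 4008.9 nautical miles (5 s.f.)

4008.9 NM


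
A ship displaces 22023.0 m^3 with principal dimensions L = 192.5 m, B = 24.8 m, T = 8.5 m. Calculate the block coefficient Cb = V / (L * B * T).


Formula: Cb = V / (L * B * T)
Step 1 — L * B * T = 192.5 * 24.8 * 8.5 = 40579.0 m^3
Step 2 — Cb = 22023.0 / 40579.0 ≈ 0.54272 (5 s.f.)

0.54272


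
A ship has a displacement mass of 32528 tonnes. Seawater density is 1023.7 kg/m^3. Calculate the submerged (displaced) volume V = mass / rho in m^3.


Formula: V = mass / rho
Step 1 — convert tonnes to kg: 32528 t * 1000 = 32528000 kg
Step 2 — V = 32528000 / 1023.7 ≈ 31775 m^3 (5 s.f.)

31775 m^3


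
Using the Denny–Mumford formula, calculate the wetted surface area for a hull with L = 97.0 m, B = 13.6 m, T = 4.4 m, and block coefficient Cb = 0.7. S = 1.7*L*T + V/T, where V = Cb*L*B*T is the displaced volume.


Formula: S = 1.7*L*T + V/T with V = Cb*L*B*T, i.e. S = L * (1.7*T + Cb*B)
Step 1 — 1.7*T = 1.7 * 4.4 = 7.48 m
Step 2 — Cb*B = 0.7 * 13.6 = 9.52 m
Step 3 — 1.7*T + Cb*B = 7.48 + 9.52 = 17.0 m
Step 4 — S = 97.0 * 17.0 ≈ 1649.0 m^2 (5 s.f.)

1649.0 m^2


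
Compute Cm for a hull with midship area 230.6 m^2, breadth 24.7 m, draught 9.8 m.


Formula: Cm = Am / (B * T)
Step 1 — B * T = 24.7 * 9.8 = 242.06 m^2
Step 2 — Cm = 230.6 / 242.06 ≈ 0.95266 (5 s.f.)

0.95266


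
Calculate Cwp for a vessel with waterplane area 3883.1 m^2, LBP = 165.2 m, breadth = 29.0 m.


Formula: Cwp = Aw / (L * B)
Step 1 — L * B = 165.2 * 29.0 = 4790.8 m^2
Step 2 — Cwp = 3883.1 / 4790.8 ≈ 0.81053 (5 s.f.)

0.81053


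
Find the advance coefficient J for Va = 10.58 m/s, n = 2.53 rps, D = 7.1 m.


Formula: J = Va / (n * D)
Step 1 — n * D = 2.53 * 7.1 = 17.963
Step 2 — J = 10.58 / 17.963 ≈ 0.58899 (5 s.f.)

0.58899


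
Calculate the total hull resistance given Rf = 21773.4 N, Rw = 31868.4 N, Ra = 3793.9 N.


Formula: Rt = Rf + Rw + Ra
Substituting: Rt = 21773.4 + 31868.4 + 3793.9
Result: Rt = 57435.7 N

57435.7 N


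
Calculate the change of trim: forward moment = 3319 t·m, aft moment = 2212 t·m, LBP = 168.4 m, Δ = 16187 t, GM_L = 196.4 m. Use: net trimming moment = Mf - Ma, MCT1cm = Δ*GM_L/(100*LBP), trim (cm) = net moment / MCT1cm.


Formula: net trimming moment = Mf - Ma; MCT1cm = Δ*GM_L/(100*LBP); trim = net moment / MCT1cm
Step 1 — net trimming moment = 3319 - 2212 = 1107 t·m
Step 2 — MCT1cm = 16187 * 196.4 / (100 * 168.4) = 188.7843 t·m/cm
Step 3 — trim = 1107 / 188.7843 ≈ 5.8638 cm (5 s.f.)

5.8638 cm


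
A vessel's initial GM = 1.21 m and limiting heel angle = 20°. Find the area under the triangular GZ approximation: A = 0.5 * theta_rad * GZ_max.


Formula: GZ_max = GM * sin(theta); Area = 0.5 * theta_rad * GZ_max
Step 1 — GZ_max = 1.21 * sin(20°) = 1.21 * 0.34202 = 0.413844 m
Step 2 — theta_rad = 20 * pi/180 = 0.349066 rad
Step 3 — Area = 0.5 * 0.349066 * 0.413844 ≈ 0.072229 m·rad (5 s.f.)

0.072229 m·rad


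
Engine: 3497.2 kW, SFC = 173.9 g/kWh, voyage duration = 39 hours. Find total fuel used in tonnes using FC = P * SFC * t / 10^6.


Formula: FC (tonnes) = P * SFC * t / 1,000,000
Step 1 — P * SFC * t = 3497.2 * 173.9 * 39 = 23718360.12 g
Step 2 — FC (tonnes) = 23718360.12 / 1,000,000 ≈ 23.718 tonnes (5 s.f.)

23.718 tonnes


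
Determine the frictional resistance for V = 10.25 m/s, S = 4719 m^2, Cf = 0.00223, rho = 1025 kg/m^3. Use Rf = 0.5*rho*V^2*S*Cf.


Formula: Rf = 0.5 * rho * V^2 * S * Cf
Step 1 — V^2 = 10.25^2 = 105.0625
Step 2 — 0.5 * rho * V^2 = 0.5 * 1025 * 105.0625 = 53844.53125
Step 3 — Rf = 53844.53125 * 4719 * 0.00223 ≈ 566630 N (5 s.f.)

566630 N


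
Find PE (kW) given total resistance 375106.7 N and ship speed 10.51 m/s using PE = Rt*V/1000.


Formula: PE = Rt * V / 1000 (kW)
Step 1 — PE (W) = 375106.7 * 10.51 = 3942371.417 W
Step 2 — PE (kW) = 3942371.417 / 1000 ≈ 3942.4 kW (5 s.f.)

3942.4 kW


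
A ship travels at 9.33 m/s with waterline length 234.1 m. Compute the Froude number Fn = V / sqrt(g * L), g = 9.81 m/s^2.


Formula: Fn = V / sqrt(g * L)
Step 1 — g * L = 9.81 * 234.1 = 2296.521
Step 2 — sqrt(g * L) = sqrt(2296.521) = 47.92203
Step 3 — Fn = 9.33 / 47.92203 ≈ 0.19469 (5 s.f.)

0.19469


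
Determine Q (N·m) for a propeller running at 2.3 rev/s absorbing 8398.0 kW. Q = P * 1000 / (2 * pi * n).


Formula: Q = P_W / (2 * pi * n)
Step 1 — P_W = 8398.0 kW * 1000 = 8398000.0 W
Step 2 — 2 * pi * n = 2 * pi * 2.3 = 14.451326
Step 3 — Q = 8398000.0 / 14.451326 ≈ 581120 N·m (5 s.f.)

581120 N·m


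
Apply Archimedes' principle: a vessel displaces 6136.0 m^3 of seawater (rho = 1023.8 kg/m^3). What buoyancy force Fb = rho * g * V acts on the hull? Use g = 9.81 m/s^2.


Formula: Fb = rho * g * V
Substituting: Fb = 1023.8 * 9.81 * 6136.0
Intermediate: 1023.8 * 9.81 = 10043.478
Result: Fb = 10043.478 * 6136.0 ≈ 61627000 N (5 s.f.)

61627000 N


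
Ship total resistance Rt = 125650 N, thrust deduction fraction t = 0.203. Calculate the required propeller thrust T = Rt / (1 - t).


Formula: T = Rt / (1 - t)
Step 1 — (1 - t) = 1 - 0.203 = 0.797
Step 2 — T = 125650 / 0.797 ≈ 157650 N (5 s.f.)

157650 N


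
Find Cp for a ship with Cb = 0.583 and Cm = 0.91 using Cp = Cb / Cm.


Formula: Cp = Cb / Cm
Substituting: Cp = 0.583 / 0.91
Result: Cp ≈ 0.64066 (5 s.f.)

0.64066


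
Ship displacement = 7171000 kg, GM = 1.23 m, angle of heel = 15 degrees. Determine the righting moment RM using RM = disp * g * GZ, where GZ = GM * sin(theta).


Formula: GZ = GM * sin(theta); RM = disp * g * GZ
Step 1 — GZ = 1.23 * sin(15°) = 1.23 * 0.258819 = 0.318347 m
Step 2 — RM = 7171000 * 9.81 * 0.318347 ≈ 22395000 N·m (5 s.f.)

22395000 N·m


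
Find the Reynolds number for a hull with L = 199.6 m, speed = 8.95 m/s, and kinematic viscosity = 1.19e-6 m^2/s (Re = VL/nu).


Formula: Re = V * L / nu
Step 1 — V * L = 8.95 * 199.6 = 1786.42 m^2/s
Step 2 — Re = 1786.42 / 1.19e-6 = 1.50e+09

1.50e+09


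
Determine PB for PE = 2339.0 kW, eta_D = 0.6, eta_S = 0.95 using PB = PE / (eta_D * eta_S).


Formula: PB = PE / (eta_D * eta_S)
Step 1 — combined efficiency = eta_D * eta_S = 0.6 * 0.95 = 0.57
Step 2 — PB = 2339.0 / 0.57 ≈ 4103.5 kW (5 s.f.)

4103.5 kW


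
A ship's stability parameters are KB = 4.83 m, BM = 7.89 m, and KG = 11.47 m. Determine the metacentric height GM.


Formula: GM = KB + BM - KG
Step 1 — KM = KB + BM = 4.83 + 7.89 = 12.72 m
Step 2 — GM = KM - KG = 12.72 - 11.47 = 1.25 m

1.25 m


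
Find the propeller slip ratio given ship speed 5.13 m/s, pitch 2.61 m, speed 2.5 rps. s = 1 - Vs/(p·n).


Formula: s = 1 - Vs / (p * n)
Step 1 — p * n = 2.61 * 2.5 = 6.525
Step 2 — Vs / (p*n) = 5.13 / 6.525 = 0.786207 (6 d.p.)
Step 3 — s = 1 - 0.786207 = 0.213793

0.213793


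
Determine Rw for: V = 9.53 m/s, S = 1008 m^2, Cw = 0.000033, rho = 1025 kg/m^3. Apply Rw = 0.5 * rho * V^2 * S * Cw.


Formula: Rw = 0.5 * rho * V^2 * S * Cw
Step 1 — V^2 = 9.53^2 = 90.8209
Step 2 — 0.5 * rho * V^2 = 0.5 * 1025 * 90.8209 = 46545.71125
Step 3 — Rw = 46545.71125 * 1008 * 0.000033 ≈ 1548.3 N (5 s.f.)

1548.3 N


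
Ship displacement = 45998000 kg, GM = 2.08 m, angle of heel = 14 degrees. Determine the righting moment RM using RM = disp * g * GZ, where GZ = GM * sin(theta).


Formula: GZ = GM * sin(theta); RM = disp * g * GZ
Step 1 — GZ = 2.08 * sin(14°) = 2.08 * 0.241922 = 0.503198 m
Step 2 — RM = 45998000 * 9.81 * 0.503198 ≈ 227060000 N·m (5 s.f.)

227060000 N·m


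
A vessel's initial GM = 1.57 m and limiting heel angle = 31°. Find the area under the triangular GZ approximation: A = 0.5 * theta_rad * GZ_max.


Formula: GZ_max = GM * sin(theta); Area = 0.5 * theta_rad * GZ_max
Step 1 — GZ_max = 1.57 * sin(31°) = 1.57 * 0.515038 = 0.80861 m
Step 2 — theta_rad = 31 * pi/180 = 0.541052 rad
Step 3 — Area = 0.5 * 0.541052 * 0.80861 ≈ 0.21875 m·rad (5 s.f.)

0.21875 m·rad


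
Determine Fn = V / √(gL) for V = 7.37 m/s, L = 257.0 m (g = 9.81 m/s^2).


Formula: Fn = V / sqrt(g * L)
Step 1 — g * L = 9.81 * 257.0 = 2521.17
Step 2 — sqrt(g * L) = sqrt(2521.17) = 50.211254
Step 3 — Fn = 7.37 / 50.211254 ≈ 0.14678 (5 s.f.)

0.14678


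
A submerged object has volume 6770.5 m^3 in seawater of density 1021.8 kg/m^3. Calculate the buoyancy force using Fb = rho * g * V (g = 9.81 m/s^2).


Formula: Fb = rho * g * V
Substituting: Fb = 1021.8 * 9.81 * 6770.5
Intermediate: 1021.8 * 9.81 = 10023.858
Result: Fb = 10023.858 * 6770.5 ≈ 67867000 N (5 s.f.)

67867000 N


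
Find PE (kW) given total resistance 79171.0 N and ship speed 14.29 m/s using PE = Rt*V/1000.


Formula: PE = Rt * V / 1000 (kW)
Step 1 — PE (W) = 79171.0 * 14.29 = 1131353.59 W
Step 2 — PE (kW) = 1131353.59 / 1000 ≈ 1131.4 kW (5 s.f.)

1131.4 kW


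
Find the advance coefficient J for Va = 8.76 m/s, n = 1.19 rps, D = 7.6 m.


Formula: J = Va / (n * D)
Step 1 — n * D = 1.19 * 7.6 = 9.044
Step 2 — J = 8.76 / 9.044 ≈ 0.96860 (5 s.f.)

0.96860


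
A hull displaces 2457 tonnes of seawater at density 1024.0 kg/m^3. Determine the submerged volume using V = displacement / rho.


Formula: V = mass / rho
Step 1 — convert tonnes to kg: 2457 t * 1000 = 2457000 kg
Step 2 — V = 2457000 / 1024.0 ≈ 2399.4 m^3 (5 s.f.)

2399.4 m^3


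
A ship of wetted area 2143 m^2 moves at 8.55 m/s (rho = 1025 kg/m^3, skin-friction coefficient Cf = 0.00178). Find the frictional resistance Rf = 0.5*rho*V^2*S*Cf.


Formula: Rf = 0.5 * rho * V^2 * S * Cf
Step 1 — V^2 = 8.55^2 = 73.1025
Step 2 — 0.5 * rho * V^2 = 0.5 * 1025 * 73.1025 = 37465.03125
Step 3 — Rf = 37465.03125 * 2143 * 0.00178 ≈ 142910 N (5 s.f.)

142910 N


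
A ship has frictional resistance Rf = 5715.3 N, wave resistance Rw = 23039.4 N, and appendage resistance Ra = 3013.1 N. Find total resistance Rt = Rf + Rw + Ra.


Formula: Rt = Rf + Rw + Ra
Substituting: Rt = 5715.3 + 23039.4 + 3013.1
Result: Rt = 31767.8 N

31767.8 N


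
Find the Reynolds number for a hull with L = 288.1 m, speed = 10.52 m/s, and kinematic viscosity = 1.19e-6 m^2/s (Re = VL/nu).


Formula: Re = V * L / nu
Step 1 — V * L = 10.52 * 288.1 = 3030.812 m^2/s
Step 2 — Re = 3030.812 / 1.19e-6 = 2.55e+09

2.55e+09


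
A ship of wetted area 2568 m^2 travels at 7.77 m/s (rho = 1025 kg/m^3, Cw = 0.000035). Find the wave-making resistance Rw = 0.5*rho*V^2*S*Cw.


Formula: Rw = 0.5 * rho * V^2 * S * Cw
Step 1 — V^2 = 7.77^2 = 60.3729
Step 2 — 0.5 * rho * V^2 = 0.5 * 1025 * 60.3729 = 30941.11125
Step 3 — Rw = 30941.11125 * 2568 * 0.000035 ≈ 2781.0 N (5 s.f.)

2781.0 N


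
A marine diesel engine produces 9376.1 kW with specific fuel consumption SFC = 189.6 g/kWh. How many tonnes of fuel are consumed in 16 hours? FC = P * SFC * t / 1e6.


Formula: FC (tonnes) = P * SFC * t / 1,000,000
Step 1 — P * SFC * t = 9376.1 * 189.6 * 16 = 28443336.96 g
Step 2 — FC (tonnes) = 28443336.96 / 1,000,000 ≈ 28.443 tonnes (5 s.f.)

28.443 tonnes


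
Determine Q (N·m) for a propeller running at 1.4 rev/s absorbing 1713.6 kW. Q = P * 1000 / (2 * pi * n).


Formula: Q = P_W / (2 * pi * n)
Step 1 — P_W = 1713.6 kW * 1000 = 1713600.0 W
Step 2 — 2 * pi * n = 2 * pi * 1.4 = 8.796459
Step 3 — Q = 1713600.0 / 8.796459 ≈ 194810 N·m (5 s.f.)

194810 N·m


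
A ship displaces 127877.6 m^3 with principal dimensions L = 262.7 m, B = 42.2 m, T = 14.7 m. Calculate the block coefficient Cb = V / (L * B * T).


Formula: Cb = V / (L * B * T)
Step 1 — L * B * T = 262.7 * 42.2 * 14.7 = 162963.318 m^3
Step 2 — Cb = 127877.6 / 162963.318 ≈ 0.78470 (5 s.f.)

0.78470


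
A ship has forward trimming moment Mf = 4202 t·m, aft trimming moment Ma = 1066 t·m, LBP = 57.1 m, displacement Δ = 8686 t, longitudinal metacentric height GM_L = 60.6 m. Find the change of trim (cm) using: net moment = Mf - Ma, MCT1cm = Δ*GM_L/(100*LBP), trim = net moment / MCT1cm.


Formula: net trimming moment = Mf - Ma; MCT1cm = Δ*GM_L/(100*LBP); trim = net moment / MCT1cm
Step 1 — net trimming moment = 4202 - 1066 = 3136 t·m
Step 2 — MCT1cm = 8686 * 60.6 / (100 * 57.1) = 92.1842 t·m/cm
Step 3 — trim = 3136 / 92.1842 ≈ 34.019 cm (5 s.f.)

34.019 cm


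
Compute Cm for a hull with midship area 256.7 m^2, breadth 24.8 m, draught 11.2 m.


Formula: Cm = Am / (B * T)
Step 1 — B * T = 24.8 * 11.2 = 277.76 m^2
Step 2 — Cm = 256.7 / 277.76 ≈ 0.92418 (5 s.f.)

0.92418


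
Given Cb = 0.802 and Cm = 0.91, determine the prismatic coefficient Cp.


Formula: Cp = Cb / Cm
Substituting: Cp = 0.802 / 0.91
Result: Cp ≈ 0.88132 (5 s.f.)

0.88132


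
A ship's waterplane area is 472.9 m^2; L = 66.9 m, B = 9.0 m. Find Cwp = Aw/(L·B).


Formula: Cwp = Aw / (L * B)
Step 1 — L * B = 66.9 * 9.0 = 602.1 m^2
Step 2 — Cwp = 472.9 / 602.1 ≈ 0.78542 (5 s.f.)

0.78542


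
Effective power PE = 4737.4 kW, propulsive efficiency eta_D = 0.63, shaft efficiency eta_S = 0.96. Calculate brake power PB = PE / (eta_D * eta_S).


Formula: PB = PE / (eta_D * eta_S)
Step 1 — combined efficiency = eta_D * eta_S = 0.63 * 0.96 = 0.6048
Step 2 — PB = 4737.4 / 0.6048 ≈ 7833.0 kW (5 s.f.)

7833.0 kW


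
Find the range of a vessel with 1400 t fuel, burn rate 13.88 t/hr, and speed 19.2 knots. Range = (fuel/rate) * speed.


Formula: endurance = fuel / rate; range = endurance * speed
Step 1 — endurance = 1400 / 13.88 = 100.8646 hours
Step 2 — range = 100.8646 * 19.2 ≈ 1936.6 nautical miles (5 s.f.)

1936.6 NM


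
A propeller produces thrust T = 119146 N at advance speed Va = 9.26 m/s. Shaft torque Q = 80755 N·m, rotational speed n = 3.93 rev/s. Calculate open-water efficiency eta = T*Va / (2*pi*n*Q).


Formula: eta = T * Va / (2 * pi * n * Q)
Step 1 — numerator = T * Va = 119146 * 9.26 = 1103291.96
Step 2 — 2 * pi * n = 2 * pi * 3.93 = 24.692918
Step 3 — denominator = 24.692918 * 80755 = 1994076.59
Step 4 — eta = 1103291.96 / 1994076.59 ≈ 0.55328 (5 s.f.)

0.55328


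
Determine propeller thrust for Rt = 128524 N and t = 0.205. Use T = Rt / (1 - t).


Formula: T = Rt / (1 - t)
Step 1 — (1 - t) = 1 - 0.205 = 0.795
Step 2 — T = 128524 / 0.795 ≈ 161670 N (5 s.f.)

161670 N


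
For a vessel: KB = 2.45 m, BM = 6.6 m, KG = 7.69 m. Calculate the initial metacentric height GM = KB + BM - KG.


Formula: GM = KB + BM - KG
Step 1 — KM = KB + BM = 2.45 + 6.6 = 9.05 m
Step 2 — GM = KM - KG = 9.05 - 7.69 = 1.36 m

1.36 m


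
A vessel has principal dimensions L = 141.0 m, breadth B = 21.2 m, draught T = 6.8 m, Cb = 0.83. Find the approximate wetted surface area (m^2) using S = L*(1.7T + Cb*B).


Formula: S = 1.7*L*T + V/T with V = Cb*L*B*T, i.e. S = L * (1.7*T + Cb*B)
Step 1 — 1.7*T = 1.7 * 6.8 = 11.56 m
Step 2 — Cb*B = 0.83 * 21.2 = 17.596 m
Step 3 — 1.7*T + Cb*B = 11.56 + 17.596 = 29.156 m
Step 4 — S = 141.0 * 29.156 ≈ 4111.0 m^2 (5 s.f.)

4111.0 m^2


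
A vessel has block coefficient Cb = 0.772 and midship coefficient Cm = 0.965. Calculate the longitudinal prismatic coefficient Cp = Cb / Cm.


Formula: Cp = Cb / Cm
Substituting: Cp = 0.772 / 0.965
Result: Cp ≈ 0.80000 (5 s.f.)

0.80000


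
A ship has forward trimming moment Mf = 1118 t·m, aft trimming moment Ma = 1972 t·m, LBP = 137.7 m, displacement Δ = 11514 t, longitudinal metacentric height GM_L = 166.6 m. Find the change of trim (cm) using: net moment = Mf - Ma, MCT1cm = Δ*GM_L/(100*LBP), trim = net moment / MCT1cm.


Formula: net trimming moment = Mf - Ma; MCT1cm = Δ*GM_L/(100*LBP); trim = net moment / MCT1cm
Step 1 — net trimming moment = 1118 - 1972 = -854 t·m
Step 2 — MCT1cm = 11514 * 166.6 / (100 * 137.7) = 139.3052 t·m/cm
Step 3 — trim = -854 / 139.3052 ≈ -6.1304 cm (5 s.f.)

-6.1304 cm
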